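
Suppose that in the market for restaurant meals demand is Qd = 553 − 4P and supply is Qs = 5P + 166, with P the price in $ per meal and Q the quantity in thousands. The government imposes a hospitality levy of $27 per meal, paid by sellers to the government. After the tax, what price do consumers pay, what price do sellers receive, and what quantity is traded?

Before the tax: set 553 − 4P = 5P + 166 → P* = $43, Q* = 381.
With the tax collected from sellers, supply shifts: Qs = 5(P − 27) + 166.
New equilibrium: consumers pay $58, sellers receive $31, Q = 321. (Wedge: Pb − Ps = 27.)

Consumers pay $58; sellers receive $31; quantity = 321.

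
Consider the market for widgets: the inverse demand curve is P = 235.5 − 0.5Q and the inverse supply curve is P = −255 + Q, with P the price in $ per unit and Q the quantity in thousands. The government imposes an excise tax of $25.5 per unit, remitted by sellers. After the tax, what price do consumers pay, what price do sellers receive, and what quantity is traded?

Rewrite in direct form: Qd = 471 − 2P and Qs = P + 255.
Without the tax, 471 − 2P = P + 255 gives 3P = 216, so P* = $72 and Q* = 327.
With the tax collected from sellers, supply shifts: Qs = (P − 25.5) + 255.
New equilibrium: consumers pay $80.5, sellers receive $55, Q = 310. (Wedge: Pb − Ps = 25.5.)
The less price-elastic side of the market bears the larger share of a per-unit tax.

Consumers pay $80.5; sellers receive $55; quantity = 310.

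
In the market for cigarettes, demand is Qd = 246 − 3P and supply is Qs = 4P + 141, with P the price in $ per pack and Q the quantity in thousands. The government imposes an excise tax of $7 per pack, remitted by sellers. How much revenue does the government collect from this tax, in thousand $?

Tax revenue = $1323 thousand.

Without the tax, 246 − 3P = 4P + 141 gives 7P = 105, so P* = $15 and Q* = 201.
With the tax collected from sellers, supply shifts: Qs = 4(P − 7) + 141.
Solving gives Q = 189 with buyers paying $19 and sellers receiving $12 (the $7 wedge).
Revenue = t · Q = 7 · 189 = $1323.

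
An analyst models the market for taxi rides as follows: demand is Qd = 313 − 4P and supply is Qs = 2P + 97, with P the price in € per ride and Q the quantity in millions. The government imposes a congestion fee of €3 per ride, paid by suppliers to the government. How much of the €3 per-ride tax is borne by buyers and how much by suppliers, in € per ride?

Buyers bear €1 per ride; suppliers bear €2 per ride.

Without the tax, 313 − 4P = 2P + 97 gives 6P = 216, so P* = €36 and Q* = 169.
With the tax collected from suppliers, supply shifts: Qs = 2(P − 3) + 97.
New equilibrium: buyers pay €37, suppliers receive €34, Q = 165. (Wedge: Pb − Ps = 3.)
Burden on buyers: €1; on suppliers: €2. (They sum to €3.)
The less price-elastic side of the market bears the larger share of a per-unit tax.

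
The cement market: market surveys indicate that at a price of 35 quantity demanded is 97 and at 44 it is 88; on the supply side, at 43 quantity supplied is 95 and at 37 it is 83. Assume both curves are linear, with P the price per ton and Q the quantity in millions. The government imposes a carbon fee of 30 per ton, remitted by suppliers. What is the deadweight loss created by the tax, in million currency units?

Demand slope: (88 − 97)/(44 − 35) = -1, so Qd = 132 − P.
Supply slope: (83 − 95)/(37 − 43) = 2, so Qs = 2P + 9.
Before the tax: set 132 − P = 2P + 9 → P* = 41, Q* = 91.
With the tax collected from suppliers, supply shifts: Qs = 2(P − 30) + 9.
Solving gives Q = 71 with consumers paying 61 and suppliers receiving 31 (the 30 wedge).
Quantity falls by |ΔQ| = |91 − 71| = 20.
DWL = ½ · t · |ΔQ| = ½ · 30 · 20 = 300.

Deadweight loss = 300 million.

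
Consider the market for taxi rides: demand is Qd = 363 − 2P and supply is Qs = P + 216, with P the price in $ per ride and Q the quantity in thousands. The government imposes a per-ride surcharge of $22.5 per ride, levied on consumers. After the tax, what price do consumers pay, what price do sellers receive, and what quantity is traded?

Before the tax: set 363 − 2P = P + 216 → P* = $49, Q* = 265.
With the tax collected from consumers, demand (in seller-price terms) shifts: Qd = 363 − 2(P + 22.5).
New equilibrium: consumers pay $56.5, sellers receive $34, Q = 250. (Wedge: Pb − Ps = 22.5.)

Consumers pay $56.5; sellers receive $34; quantity = 250.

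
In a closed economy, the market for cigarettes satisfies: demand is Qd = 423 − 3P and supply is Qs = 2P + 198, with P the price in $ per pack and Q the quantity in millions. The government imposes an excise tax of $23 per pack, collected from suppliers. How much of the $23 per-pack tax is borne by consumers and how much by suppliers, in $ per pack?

Before the tax: set 423 − 3P = 2P + 198 → P* = $45, Q* = 288.
With the tax collected from suppliers, supply shifts: Qs = 2(P − 23) + 198.
New equilibrium: consumers pay $54.2, suppliers receive $31.2, Q = 260.4. (Wedge: Pb − Ps = 23.)
Burden on consumers: $9.2; on suppliers: $13.8. (They sum to $23.)

Consumers bear $9.2 per pack; suppliers bear $13.8 per pack.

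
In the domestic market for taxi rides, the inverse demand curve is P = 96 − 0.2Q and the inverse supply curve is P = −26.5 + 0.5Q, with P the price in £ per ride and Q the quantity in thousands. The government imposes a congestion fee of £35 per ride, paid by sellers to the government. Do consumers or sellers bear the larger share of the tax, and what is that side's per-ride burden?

Inverting to Q(P) form: Qd = 480 − 5P; Qs = 2P + 53.
Before the tax: set 480 − 5P = 2P + 53 → P* = £61, Q* = 175.
With the tax collected from sellers, supply shifts: Qs = 2(P − 35) + 53.
New equilibrium: consumers pay £71, sellers receive £36, Q = 125. (Wedge: Pb − Ps = 35.)
Per-ride burden: consumers £10, sellers £25.
Sellers take the larger share because supply is less price-elastic here (demand slope 5 vs supply slope 2).
The less price-elastic side of the market bears the larger share of a per-unit tax.

Sellers bear the larger share: £25 per ride.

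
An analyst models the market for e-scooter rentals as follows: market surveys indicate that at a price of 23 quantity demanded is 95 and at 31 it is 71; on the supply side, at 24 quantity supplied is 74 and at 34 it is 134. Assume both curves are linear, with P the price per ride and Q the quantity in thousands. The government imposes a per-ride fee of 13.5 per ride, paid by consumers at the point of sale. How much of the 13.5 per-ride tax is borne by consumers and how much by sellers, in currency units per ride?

Consumers bear 9 per ride; sellers bear 4.5 per ride.

Demand slope: (71 − 95)/(31 − 23) = -3, so Qd = 164 − 3P.
Supply slope: (134 − 74)/(34 − 24) = 6, so Qs = 6P − 70.
Without the tax, 164 − 3P = 6P − 70 gives 9P = 234, so P* = 26 and Q* = 86.
With the tax collected from consumers, demand (in seller-price terms) shifts: Qd = 164 − 3(P + 13.5).
Solving gives Q = 59 with consumers paying 35 and sellers receiving 21.5 (the 13.5 wedge).
Burden on consumers: 9; on sellers: 4.5. (They sum to 13.5.)
The less price-elastic side of the market bears the larger share of a per-unit tax.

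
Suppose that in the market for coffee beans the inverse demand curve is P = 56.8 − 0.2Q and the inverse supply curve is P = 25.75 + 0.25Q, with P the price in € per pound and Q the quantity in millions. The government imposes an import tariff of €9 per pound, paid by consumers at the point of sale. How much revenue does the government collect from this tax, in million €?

Rewrite in direct form: Qd = 284 − 5P and Qs = 4P − 103.
Before the tax: set 284 − 5P = 4P − 103 → P* = €43, Q* = 69.
With the tax collected from consumers, demand (in seller-price terms) shifts: Qd = 284 − 5(P + 9).
New equilibrium: consumers pay €47, suppliers receive €38, Q = 49. (Wedge: Pb − Ps = 9.)
Revenue = t · Q = 9 · 49 = €441.

Tax revenue = €441 million.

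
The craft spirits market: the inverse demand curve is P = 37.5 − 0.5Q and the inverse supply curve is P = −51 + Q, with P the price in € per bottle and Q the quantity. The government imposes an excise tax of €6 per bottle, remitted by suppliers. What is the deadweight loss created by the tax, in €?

Rewrite in direct form: Qd = 75 − 2P and Qs = P + 51.
Without the tax, 75 − 2P = P + 51 gives 3P = 24, so P* = €8 and Q* = 59.
With the tax collected from suppliers, supply shifts: Qs = (P − 6) + 51.
New equilibrium: consumers pay €10, suppliers receive €4, Q = 55. (Wedge: Pb − Ps = 6.)
Quantity falls by |ΔQ| = |59 − 55| = 4.
DWL = ½ · t · |ΔQ| = ½ · 6 · 4 = €12.

Deadweight loss = €12.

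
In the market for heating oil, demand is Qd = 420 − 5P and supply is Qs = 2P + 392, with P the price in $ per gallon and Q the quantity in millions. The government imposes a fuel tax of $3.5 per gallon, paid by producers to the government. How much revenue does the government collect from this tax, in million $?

Tax revenue = $1382.5 million.

Before the tax: set 420 − 5P = 2P + 392 → P* = $4, Q* = 400.
With the tax collected from producers, supply shifts: Qs = 2(P − 3.5) + 392.
New equilibrium: consumers pay $5, producers receive $1.5, Q = 395. (Wedge: Pb − Ps = 3.5.)
Revenue = t · Q = 3.5 · 395 = $1382.5.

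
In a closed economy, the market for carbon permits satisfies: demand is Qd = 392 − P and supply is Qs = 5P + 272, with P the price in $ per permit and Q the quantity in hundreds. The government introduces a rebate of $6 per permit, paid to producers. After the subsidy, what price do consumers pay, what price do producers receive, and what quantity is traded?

Consumers pay $15; producers receive $21; quantity = 377.

Before the subsidy: set 392 − P = 5P + 272 → P* = $20, Q* = 372.
With a per-unit subsidy paid to producers, each receives P + 6 per unit sold, so supply becomes Qs = 5(P + 6) + 272.
Solving gives Q = 377 with consumers paying $15 and producers receiving $21 (the $6 wedge).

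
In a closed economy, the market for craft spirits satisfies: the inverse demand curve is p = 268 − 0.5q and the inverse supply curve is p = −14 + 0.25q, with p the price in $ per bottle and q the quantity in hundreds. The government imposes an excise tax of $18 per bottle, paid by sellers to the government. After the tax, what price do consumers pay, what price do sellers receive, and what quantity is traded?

Consumers pay $92; sellers receive $74; quantity = 352.

Inverting to q(p) form: qd = 536 − 2p; qs = 4p + 56.
Without the tax, 536 − 2p = 4p + 56 gives 6p = 480, so p* = $80 and q* = 376.
With the tax collected from sellers, supply shifts: qs = 4(p − 18) + 56.
Solving gives q = 352 with consumers paying $92 and sellers receiving $74 (the $18 wedge).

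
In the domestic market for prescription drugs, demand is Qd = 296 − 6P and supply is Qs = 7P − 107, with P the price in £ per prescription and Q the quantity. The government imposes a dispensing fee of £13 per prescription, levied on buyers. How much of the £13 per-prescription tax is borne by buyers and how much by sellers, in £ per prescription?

Buyers bear £7 per prescription; sellers bear £6 per prescription.

Without the tax, 296 − 6P = 7P − 107 gives 13P = 403, so P* = £31 and Q* = 110.
With the tax collected from buyers, demand (in seller-price terms) shifts: Qd = 296 − 6(P + 13).
New equilibrium: buyers pay £38, sellers receive £25, Q = 68. (Wedge: Pb − Ps = 13.)
Burden on buyers: £7; on sellers: £6. (They sum to £13.)
The less price-elastic side of the market bears the larger share of a per-unit tax.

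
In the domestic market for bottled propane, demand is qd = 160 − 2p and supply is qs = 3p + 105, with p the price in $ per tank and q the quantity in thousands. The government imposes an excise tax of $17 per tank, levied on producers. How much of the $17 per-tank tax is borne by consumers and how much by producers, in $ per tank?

Without the tax, 160 − 2p = 3p + 105 gives 5p = 55, so p* = $11 and q* = 138.
With the tax collected from producers, supply shifts: qs = 3(p − 17) + 105.
Solving gives q = 117.6 with consumers paying $21.2 and producers receiving $4.2 (the $17 wedge).
Burden on consumers: $10.2; on producers: $6.8. (They sum to $17.)

Consumers bear $10.2 per tank; producers bear $6.8 per tank.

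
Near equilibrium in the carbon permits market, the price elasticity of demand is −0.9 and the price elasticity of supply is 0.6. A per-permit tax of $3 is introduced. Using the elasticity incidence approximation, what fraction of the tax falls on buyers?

Buyers' share ≈ 0.4.

Incidence ratio: buyers' share ≈ εs / (εs + |εd|) = 0.6 / (0.6 + 0.9) = 0.4.
Supply is the less elastic side, so buyers bear the smaller share.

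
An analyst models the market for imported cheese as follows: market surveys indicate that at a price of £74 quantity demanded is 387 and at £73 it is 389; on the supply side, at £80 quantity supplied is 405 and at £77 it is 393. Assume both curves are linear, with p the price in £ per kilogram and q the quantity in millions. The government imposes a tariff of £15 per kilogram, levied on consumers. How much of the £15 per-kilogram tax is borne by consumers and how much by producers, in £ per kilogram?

Consumers bear £10 per kilogram; producers bear £5 per kilogram.

Demand slope: (389 − 387)/(73 − 74) = -2, so qd = 535 − 2p.
Supply slope: (393 − 405)/(77 − 80) = 4, so qs = 4p + 85.
Without the tax, 535 − 2p = 4p + 85 gives 6p = 450, so p* = £75 and q* = 385.
With the tax collected from consumers, demand (in seller-price terms) shifts: qd = 535 − 2(p + 15).
New equilibrium: consumers pay £85, producers receive £70, q = 365. (Wedge: pb − ps = 15.)
Burden on consumers: £10; on producers: £5. (They sum to £15.)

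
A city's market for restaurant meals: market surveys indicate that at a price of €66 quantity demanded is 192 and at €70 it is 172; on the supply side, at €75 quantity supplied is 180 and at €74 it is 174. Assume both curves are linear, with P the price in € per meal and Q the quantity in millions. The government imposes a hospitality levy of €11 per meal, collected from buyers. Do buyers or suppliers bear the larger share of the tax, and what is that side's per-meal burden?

Buyers bear the larger share: €6 per meal.

Demand slope: (172 − 192)/(70 − 66) = -5, so Qd = 522 − 5P.
Supply slope: (174 − 180)/(74 − 75) = 6, so Qs = 6P − 270.
Before the tax: set 522 − 5P = 6P − 270 → P* = €72, Q* = 162.
With the tax collected from buyers, demand (in seller-price terms) shifts: Qd = 522 − 5(P + 11).
New equilibrium: buyers pay €78, suppliers receive €67, Q = 132. (Wedge: Pb − Ps = 11.)
Per-meal burden: buyers €6, suppliers €5.
Buyers take the larger share because demand is less price-elastic here (demand slope 5 vs supply slope 6).
The less price-elastic side of the market bears the larger share of a per-unit tax.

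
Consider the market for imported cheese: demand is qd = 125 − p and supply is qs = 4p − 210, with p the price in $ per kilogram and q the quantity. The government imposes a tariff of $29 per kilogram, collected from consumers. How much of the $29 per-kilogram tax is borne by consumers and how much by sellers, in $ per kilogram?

Without the tax, 125 − p = 4p − 210 gives 5p = 335, so p* = $67 and q* = 58.
With the tax collected from consumers, demand (in seller-price terms) shifts: qd = 125 − (p + 29).
Solving gives q = 34.8 with consumers paying $90.2 and sellers receiving $61.2 (the $29 wedge).
Burden on consumers: $23.2; on sellers: $5.8. (They sum to $29.)
The less price-elastic side of the market bears the larger share of a per-unit tax.

Consumers bear $23.2 per kilogram; sellers bear $5.8 per kilogram.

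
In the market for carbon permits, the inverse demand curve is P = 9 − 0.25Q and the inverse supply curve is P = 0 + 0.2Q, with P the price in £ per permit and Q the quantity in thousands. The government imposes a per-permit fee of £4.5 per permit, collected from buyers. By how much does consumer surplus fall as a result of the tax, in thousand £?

Inverting to Q(P) form: Qd = 36 − 4P; Qs = 5P.
Without the tax, 36 − 4P = 5P gives 9P = 36, so P* = £4 and Q* = 20.
With the tax collected from buyers, demand (in seller-price terms) shifts: Qd = 36 − 4(P + 4.5).
Solving gives Q = 10 with buyers paying £6.5 and producers receiving £2 (the £4.5 wedge).
ΔCS is the trapezoid between Q = 10 and Q = 20 of height £2.5: ½ · (20 + 10) · 2.5 = £37.5.

Consumer surplus falls by £37.5 thousand.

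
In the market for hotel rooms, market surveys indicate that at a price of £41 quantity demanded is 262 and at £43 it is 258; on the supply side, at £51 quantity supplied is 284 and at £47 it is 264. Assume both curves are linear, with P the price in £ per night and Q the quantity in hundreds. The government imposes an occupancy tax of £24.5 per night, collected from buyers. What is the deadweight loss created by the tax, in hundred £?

Deadweight loss = £428.75 hundred.

Demand slope: (258 − 262)/(43 − 41) = -2, so Qd = 344 − 2P.
Supply slope: (264 − 284)/(47 − 51) = 5, so Qs = 5P + 29.
Without the tax, 344 − 2P = 5P + 29 gives 7P = 315, so P* = £45 and Q* = 254.
With the tax collected from buyers, demand (in seller-price terms) shifts: Qd = 344 − 2(P + 24.5).
Solving gives Q = 219 with buyers paying £62.5 and sellers receiving £38 (the £24.5 wedge).
Quantity falls by |ΔQ| = |254 − 219| = 35.
DWL = ½ · t · |ΔQ| = ½ · 24.5 · 35 = £428.75.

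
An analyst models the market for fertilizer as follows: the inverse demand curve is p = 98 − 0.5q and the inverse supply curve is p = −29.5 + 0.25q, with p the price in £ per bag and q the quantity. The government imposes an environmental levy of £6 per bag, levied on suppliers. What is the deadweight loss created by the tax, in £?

Deadweight loss = £24.

Inverting to q(p) form: qd = 196 − 2p; qs = 4p + 118.
Without the tax, 196 − 2p = 4p + 118 gives 6p = 78, so p* = £13 and q* = 170.
With the tax collected from suppliers, supply shifts: qs = 4(p − 6) + 118.
New equilibrium: consumers pay £17, suppliers receive £11, q = 162. (Wedge: pb − ps = 6.)
Quantity falls by |ΔQ| = |170 − 162| = 8.
DWL = ½ · t · |ΔQ| = ½ · 6 · 8 = £24.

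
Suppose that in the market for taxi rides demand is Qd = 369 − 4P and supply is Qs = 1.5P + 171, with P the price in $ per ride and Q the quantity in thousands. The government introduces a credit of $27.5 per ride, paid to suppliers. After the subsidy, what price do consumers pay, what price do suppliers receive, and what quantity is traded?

Before the subsidy: set 369 − 4P = 1.5P + 171 → P* = $36, Q* = 225.
With a per-unit subsidy paid to suppliers, each receives P + 27.5 per unit sold, so supply becomes Qs = 1.5(P + 27.5) + 171.
New equilibrium: consumers pay $28.5, suppliers receive $56, Q = 255. (Wedge: Pb − Ps = −27.5.)

Consumers pay $28.5; suppliers receive $56; quantity = 255.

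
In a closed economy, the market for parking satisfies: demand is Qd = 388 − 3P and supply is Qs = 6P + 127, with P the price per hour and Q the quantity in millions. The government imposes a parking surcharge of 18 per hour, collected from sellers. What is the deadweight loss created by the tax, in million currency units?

Before the tax: set 388 − 3P = 6P + 127 → P* = 29, Q* = 301.
With the tax collected from sellers, supply shifts: Qs = 6(P − 18) + 127.
New equilibrium: buyers pay 41, sellers receive 23, Q = 265. (Wedge: Pb − Ps = 18.)
Quantity falls by |ΔQ| = |301 − 265| = 36.
DWL = ½ · t · |ΔQ| = ½ · 18 · 36 = 324.

Deadweight loss = 324 million.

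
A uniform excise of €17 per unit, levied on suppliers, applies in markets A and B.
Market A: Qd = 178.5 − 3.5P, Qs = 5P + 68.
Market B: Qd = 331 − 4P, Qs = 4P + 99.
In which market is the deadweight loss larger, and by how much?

Market A: pre-tax P* = €13, Q* = 133; post-tax Q = 98; deadweight loss = €297.5.
Market B: pre-tax P* = €29, Q* = 215; post-tax Q = 181; deadweight loss = €289.
Difference: €297.5 vs €289 → market A is larger by €8.5.

Market A, by €8.5.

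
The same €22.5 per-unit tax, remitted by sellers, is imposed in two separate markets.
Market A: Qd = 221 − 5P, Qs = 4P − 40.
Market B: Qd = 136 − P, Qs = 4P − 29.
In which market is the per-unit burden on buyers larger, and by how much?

Market B, by €8.

Market A: pre-tax P* = €29, Q* = 76; post-tax Q = 26; per-unit burden on buyers = €10.
Market B: pre-tax P* = €33, Q* = 103; post-tax Q = 85; per-unit burden on buyers = €18.
Difference: €10 vs €18 → market B is larger by €8.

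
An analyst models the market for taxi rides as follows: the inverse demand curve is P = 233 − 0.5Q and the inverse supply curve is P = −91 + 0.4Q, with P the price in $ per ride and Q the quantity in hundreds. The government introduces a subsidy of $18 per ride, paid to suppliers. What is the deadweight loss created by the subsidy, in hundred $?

Deadweight loss = $180 hundred.

Rewrite in direct form: Qd = 466 − 2P and Qs = 2.5P + 227.5.
Before the subsidy: set 466 − 2P = 2.5P + 227.5 → P* = $53, Q* = 360.
With a per-unit subsidy paid to suppliers, each receives P + 18 per unit sold, so supply becomes Qs = 2.5(P + 18) + 227.5.
New equilibrium: consumers pay $43, suppliers receive $61, Q = 380. (Wedge: Pb − Ps = −18.)
Quantity rises by |ΔQ| = |360 − 380| = 20.
DWL = ½ · t · |ΔQ| = ½ · 18 · 20 = $180.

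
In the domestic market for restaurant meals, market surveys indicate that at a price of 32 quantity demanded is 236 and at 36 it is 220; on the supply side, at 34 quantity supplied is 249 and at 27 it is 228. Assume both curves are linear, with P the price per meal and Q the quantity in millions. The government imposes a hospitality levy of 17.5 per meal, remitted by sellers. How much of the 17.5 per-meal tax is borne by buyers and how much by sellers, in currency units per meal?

Demand slope: (220 − 236)/(36 − 32) = -4, so Qd = 364 − 4P.
Supply slope: (228 − 249)/(27 − 34) = 3, so Qs = 3P + 147.
Before the tax: set 364 − 4P = 3P + 147 → P* = 31, Q* = 240.
With the tax collected from sellers, supply shifts: Qs = 3(P − 17.5) + 147.
Solving gives Q = 210 with buyers paying 38.5 and sellers receiving 21 (the 17.5 wedge).
Burden on buyers: 7.5; on sellers: 10. (They sum to 17.5.)

Buyers bear 7.5 per meal; sellers bear 10 per meal.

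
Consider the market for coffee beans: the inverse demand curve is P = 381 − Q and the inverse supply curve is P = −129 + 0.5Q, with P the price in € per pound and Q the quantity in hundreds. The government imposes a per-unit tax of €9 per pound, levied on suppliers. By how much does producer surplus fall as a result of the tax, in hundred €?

Inverting to Q(P) form: Qd = 381 − P; Qs = 2P + 258.
Before the tax: set 381 − P = 2P + 258 → P* = €41, Q* = 340.
With the tax collected from suppliers, supply shifts: Qs = 2(P − 9) + 258.
New equilibrium: buyers pay €47, suppliers receive €38, Q = 334. (Wedge: Pb − Ps = 9.)
ΔPS is the trapezoid between Q = 334 and Q = 340 of height €3: ½ · (340 + 334) · 3 = €1011.

Producer surplus falls by €1011 hundred.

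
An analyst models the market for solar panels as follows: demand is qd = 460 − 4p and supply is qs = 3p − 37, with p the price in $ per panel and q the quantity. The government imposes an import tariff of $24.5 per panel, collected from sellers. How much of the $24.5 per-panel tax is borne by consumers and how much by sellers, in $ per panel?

Without the tax, 460 − 4p = 3p − 37 gives 7p = 497, so p* = $71 and q* = 176.
With the tax collected from sellers, supply shifts: qs = 3(p − 24.5) − 37.
Solving gives q = 134 with consumers paying $81.5 and sellers receiving $57 (the $24.5 wedge).
Burden on consumers: $10.5; on sellers: $14. (They sum to $24.5.)

Consumers bear $10.5 per panel; sellers bear $14 per panel.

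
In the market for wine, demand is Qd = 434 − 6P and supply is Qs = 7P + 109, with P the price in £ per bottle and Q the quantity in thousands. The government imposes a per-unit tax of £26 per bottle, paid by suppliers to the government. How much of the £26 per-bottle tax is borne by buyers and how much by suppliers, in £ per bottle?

Buyers bear £14 per bottle; suppliers bear £12 per bottle.

Without the tax, 434 − 6P = 7P + 109 gives 13P = 325, so P* = £25 and Q* = 284.
With the tax collected from suppliers, supply shifts: Qs = 7(P − 26) + 109.
Solving gives Q = 200 with buyers paying £39 and suppliers receiving £13 (the £26 wedge).
Burden on buyers: £14; on suppliers: £12. (They sum to £26.)
The less price-elastic side of the market bears the larger share of a per-unit tax.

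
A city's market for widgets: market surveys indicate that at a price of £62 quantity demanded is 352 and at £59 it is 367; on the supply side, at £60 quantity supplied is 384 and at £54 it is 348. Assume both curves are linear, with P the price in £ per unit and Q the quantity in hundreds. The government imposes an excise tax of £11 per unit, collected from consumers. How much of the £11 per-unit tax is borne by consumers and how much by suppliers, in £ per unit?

Consumers bear £6 per unit; suppliers bear £5 per unit.

Demand slope: (367 − 352)/(59 − 62) = -5, so Qd = 662 − 5P.
Supply slope: (348 − 384)/(54 − 60) = 6, so Qs = 6P + 24.
Without the tax, 662 − 5P = 6P + 24 gives 11P = 638, so P* = £58 and Q* = 372.
With the tax collected from consumers, demand (in seller-price terms) shifts: Qd = 662 − 5(P + 11).
Solving gives Q = 342 with consumers paying £64 and suppliers receiving £53 (the £11 wedge).
Burden on consumers: £6; on suppliers: £5. (They sum to £11.)
The less price-elastic side of the market bears the larger share of a per-unit tax.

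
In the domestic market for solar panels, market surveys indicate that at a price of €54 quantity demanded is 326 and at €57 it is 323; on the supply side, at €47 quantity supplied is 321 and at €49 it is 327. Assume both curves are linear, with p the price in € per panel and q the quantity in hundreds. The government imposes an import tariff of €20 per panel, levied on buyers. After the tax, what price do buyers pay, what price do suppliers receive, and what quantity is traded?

Demand slope: (323 − 326)/(57 − 54) = -1, so qd = 380 − p.
Supply slope: (327 − 321)/(49 − 47) = 3, so qs = 3p + 180.
Without the tax, 380 − p = 3p + 180 gives 4p = 200, so p* = €50 and q* = 330.
With the tax collected from buyers, demand (in seller-price terms) shifts: qd = 380 − (p + 20).
Solving gives q = 315 with buyers paying €65 and suppliers receiving €45 (the €20 wedge).
The less price-elastic side of the market bears the larger share of a per-unit tax.

Buyers pay €65; suppliers receive €45; quantity = 315.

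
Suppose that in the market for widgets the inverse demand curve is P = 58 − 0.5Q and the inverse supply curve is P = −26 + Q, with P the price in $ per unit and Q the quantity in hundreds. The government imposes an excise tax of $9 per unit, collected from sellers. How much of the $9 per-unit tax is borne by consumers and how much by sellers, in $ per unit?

Rewrite in direct form: Qd = 116 − 2P and Qs = P + 26.
Before the tax: set 116 − 2P = P + 26 → P* = $30, Q* = 56.
With the tax collected from sellers, supply shifts: Qs = (P − 9) + 26.
Solving gives Q = 50 with consumers paying $33 and sellers receiving $24 (the $9 wedge).
Burden on consumers: $3; on sellers: $6. (They sum to $9.)

Consumers bear $3 per unit; sellers bear $6 per unit.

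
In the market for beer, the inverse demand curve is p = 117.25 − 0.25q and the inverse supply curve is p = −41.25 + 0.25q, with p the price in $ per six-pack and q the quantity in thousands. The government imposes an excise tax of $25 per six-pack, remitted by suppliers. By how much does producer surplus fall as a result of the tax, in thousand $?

Rewrite in direct form: qd = 469 − 4p and qs = 4p + 165.
Before the tax: set 469 − 4p = 4p + 165 → p* = $38, q* = 317.
With the tax collected from suppliers, supply shifts: qs = 4(p − 25) + 165.
New equilibrium: consumers pay $50.5, suppliers receive $25.5, q = 267. (Wedge: pb − ps = 25.)
ΔPS is the trapezoid between Q = 267 and Q = 317 of height $12.5: ½ · (317 + 267) · 12.5 = $3650.

Producer surplus falls by $3650 thousand.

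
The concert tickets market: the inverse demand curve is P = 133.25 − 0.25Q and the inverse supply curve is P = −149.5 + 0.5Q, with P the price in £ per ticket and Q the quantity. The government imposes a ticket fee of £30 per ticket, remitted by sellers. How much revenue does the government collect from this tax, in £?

Inverting to Q(P) form: Qd = 533 − 4P; Qs = 2P + 299.
Without the tax, 533 − 4P = 2P + 299 gives 6P = 234, so P* = £39 and Q* = 377.
With the tax collected from sellers, supply shifts: Qs = 2(P − 30) + 299.
New equilibrium: consumers pay £49, sellers receive £19, Q = 337. (Wedge: Pb − Ps = 30.)
Revenue = t · Q = 30 · 337 = £10110.

Tax revenue = £10110.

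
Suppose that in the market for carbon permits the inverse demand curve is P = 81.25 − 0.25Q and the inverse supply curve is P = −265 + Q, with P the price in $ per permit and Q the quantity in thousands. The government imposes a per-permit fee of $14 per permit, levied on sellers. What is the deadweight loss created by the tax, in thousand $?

Rewrite in direct form: Qd = 325 − 4P and Qs = P + 265.
Before the tax: set 325 − 4P = P + 265 → P* = $12, Q* = 277.
With the tax collected from sellers, supply shifts: Qs = (P − 14) + 265.
New equilibrium: consumers pay $14.8, sellers receive $0.8, Q = 265.8. (Wedge: Pb − Ps = 14.)
Quantity falls by |ΔQ| = |277 − 265.8| = 11.2.
DWL = ½ · t · |ΔQ| = ½ · 14 · 11.2 = $78.4.

Deadweight loss = $78.4 thousand.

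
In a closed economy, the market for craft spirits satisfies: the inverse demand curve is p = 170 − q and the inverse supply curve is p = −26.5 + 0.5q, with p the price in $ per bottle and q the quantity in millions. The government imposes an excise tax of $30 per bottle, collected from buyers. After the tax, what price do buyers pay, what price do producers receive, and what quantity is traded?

Buyers pay $59; producers receive $29; quantity = 111.

Inverting to q(p) form: qd = 170 − p; qs = 2p + 53.
Without the tax, 170 − p = 2p + 53 gives 3p = 117, so p* = $39 and q* = 131.
With the tax collected from buyers, demand (in seller-price terms) shifts: qd = 170 − (p + 30).
New equilibrium: buyers pay $59, producers receive $29, q = 111. (Wedge: pb − ps = 30.)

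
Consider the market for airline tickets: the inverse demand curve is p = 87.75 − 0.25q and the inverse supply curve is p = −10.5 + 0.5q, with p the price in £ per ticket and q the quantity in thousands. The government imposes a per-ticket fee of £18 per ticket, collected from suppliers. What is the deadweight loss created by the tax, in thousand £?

Deadweight loss = £216 thousand.

Rewrite in direct form: qd = 351 − 4p and qs = 2p + 21.
Without the tax, 351 − 4p = 2p + 21 gives 6p = 330, so p* = £55 and q* = 131.
With the tax collected from suppliers, supply shifts: qs = 2(p − 18) + 21.
Solving gives q = 107 with consumers paying £61 and suppliers receiving £43 (the £18 wedge).
Quantity falls by |ΔQ| = |131 − 107| = 24.
DWL = ½ · t · |ΔQ| = ½ · 18 · 24 = £216.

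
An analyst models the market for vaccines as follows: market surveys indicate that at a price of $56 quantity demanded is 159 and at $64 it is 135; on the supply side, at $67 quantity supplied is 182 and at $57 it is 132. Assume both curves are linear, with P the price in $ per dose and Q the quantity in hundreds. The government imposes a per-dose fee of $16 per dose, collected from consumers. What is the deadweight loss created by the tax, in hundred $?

Deadweight loss = $240 hundred.

Demand slope: (135 − 159)/(64 − 56) = -3, so Qd = 327 − 3P.
Supply slope: (132 − 182)/(57 − 67) = 5, so Qs = 5P − 153.
Without the tax, 327 − 3P = 5P − 153 gives 8P = 480, so P* = $60 and Q* = 147.
With the tax collected from consumers, demand (in seller-price terms) shifts: Qd = 327 − 3(P + 16).
Solving gives Q = 117 with consumers paying $70 and suppliers receiving $54 (the $16 wedge).
Quantity falls by |ΔQ| = |147 − 117| = 30.
DWL = ½ · t · |ΔQ| = ½ · 16 · 30 = $240.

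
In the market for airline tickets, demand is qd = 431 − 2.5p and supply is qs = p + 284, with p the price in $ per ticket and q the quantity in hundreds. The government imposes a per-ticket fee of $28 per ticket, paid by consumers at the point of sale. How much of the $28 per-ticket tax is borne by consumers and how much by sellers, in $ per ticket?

Consumers bear $8 per ticket; sellers bear $20 per ticket.

Without the tax, 431 − 2.5p = p + 284 gives 3.5p = 147, so p* = $42 and q* = 326.
With the tax collected from consumers, demand (in seller-price terms) shifts: qd = 431 − 2.5(p + 28).
Solving gives q = 306 with consumers paying $50 and sellers receiving $22 (the $28 wedge).
Burden on consumers: $8; on sellers: $20. (They sum to $28.)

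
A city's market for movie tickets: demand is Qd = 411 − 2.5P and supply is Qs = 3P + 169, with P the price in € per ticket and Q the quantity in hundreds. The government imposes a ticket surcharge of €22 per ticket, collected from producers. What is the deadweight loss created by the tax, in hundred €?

Deadweight loss = €330 hundred.

Without the tax, 411 − 2.5P = 3P + 169 gives 5.5P = 242, so P* = €44 and Q* = 301.
With the tax collected from producers, supply shifts: Qs = 3(P − 22) + 169.
New equilibrium: buyers pay €56, producers receive €34, Q = 271. (Wedge: Pb − Ps = 22.)
Quantity falls by |ΔQ| = |301 − 271| = 30.
DWL = ½ · t · |ΔQ| = ½ · 22 · 30 = €330.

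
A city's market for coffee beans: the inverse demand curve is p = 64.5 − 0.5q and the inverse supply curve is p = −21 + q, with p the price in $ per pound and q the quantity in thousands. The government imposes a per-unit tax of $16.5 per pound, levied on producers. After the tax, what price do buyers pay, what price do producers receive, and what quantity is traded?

Buyers pay $41.5; producers receive $25; quantity = 46.

Rewrite in direct form: qd = 129 − 2p and qs = p + 21.
Without the tax, 129 − 2p = p + 21 gives 3p = 108, so p* = $36 and q* = 57.
With the tax collected from producers, supply shifts: qs = (p − 16.5) + 21.
New equilibrium: buyers pay $41.5, producers receive $25, q = 46. (Wedge: pb − ps = 16.5.)
The less price-elastic side of the market bears the larger share of a per-unit tax.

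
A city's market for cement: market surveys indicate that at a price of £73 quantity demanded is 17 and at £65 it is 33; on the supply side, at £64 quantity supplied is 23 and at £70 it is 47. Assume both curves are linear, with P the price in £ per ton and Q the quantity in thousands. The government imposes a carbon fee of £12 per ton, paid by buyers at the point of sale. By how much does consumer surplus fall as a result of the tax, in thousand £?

Consumer surplus falls by £184 thousand.

Demand slope: (33 − 17)/(65 − 73) = -2, so Qd = 163 − 2P.
Supply slope: (47 − 23)/(70 − 64) = 4, so Qs = 4P − 233.
Before the tax: set 163 − 2P = 4P − 233 → P* = £66, Q* = 31.
With the tax collected from buyers, demand (in seller-price terms) shifts: Qd = 163 − 2(P + 12).
New equilibrium: buyers pay £74, sellers receive £62, Q = 15. (Wedge: Pb − Ps = 12.)
ΔCS is the trapezoid between Q = 15 and Q = 31 of height £8: ½ · (31 + 15) · 8 = £184.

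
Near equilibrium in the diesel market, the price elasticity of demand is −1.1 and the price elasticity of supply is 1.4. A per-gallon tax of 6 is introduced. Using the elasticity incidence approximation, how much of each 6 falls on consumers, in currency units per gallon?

Incidence ratio: consumers' share ≈ εs / (εs + |εd|) = 1.4 / (1.4 + 1.1) = 0.56.
So consumers bear ≈ 0.56 × 6 = 3.36; suppliers bear 2.64.

Consumers bear ≈ 3.36 per gallon.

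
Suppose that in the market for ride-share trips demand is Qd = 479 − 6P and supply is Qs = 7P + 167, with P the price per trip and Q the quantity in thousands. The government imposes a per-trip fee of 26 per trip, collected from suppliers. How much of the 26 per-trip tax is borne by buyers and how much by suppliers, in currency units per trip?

Without the tax, 479 − 6P = 7P + 167 gives 13P = 312, so P* = 24 and Q* = 335.
With the tax collected from suppliers, supply shifts: Qs = 7(P − 26) + 167.
New equilibrium: buyers pay 38, suppliers receive 12, Q = 251. (Wedge: Pb − Ps = 26.)
Burden on buyers: 14; on suppliers: 12. (They sum to 26.)
The less price-elastic side of the market bears the larger share of a per-unit tax.

Buyers bear 14 per trip; suppliers bear 12 per trip.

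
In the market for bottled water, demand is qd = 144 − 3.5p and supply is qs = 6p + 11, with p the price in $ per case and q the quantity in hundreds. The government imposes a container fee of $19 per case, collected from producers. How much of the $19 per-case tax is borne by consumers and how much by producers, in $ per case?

Without the tax, 144 − 3.5p = 6p + 11 gives 9.5p = 133, so p* = $14 and q* = 95.
With the tax collected from producers, supply shifts: qs = 6(p − 19) + 11.
Solving gives q = 53 with consumers paying $26 and producers receiving $7 (the $19 wedge).
Burden on consumers: $12; on producers: $7. (They sum to $19.)

Consumers bear $12 per case; producers bear $7 per case.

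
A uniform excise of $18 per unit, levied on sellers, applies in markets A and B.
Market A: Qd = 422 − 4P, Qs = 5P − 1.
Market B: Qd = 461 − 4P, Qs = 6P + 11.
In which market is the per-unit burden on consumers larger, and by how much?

Market B, by $0.8.

Market A: pre-tax P* = $47, Q* = 234; post-tax Q = 194; per-unit burden on consumers = $10.
Market B: pre-tax P* = $45, Q* = 281; post-tax Q = 237.8; per-unit burden on consumers = $10.8.
Difference: $10 vs $10.8 → market B is larger by $0.8.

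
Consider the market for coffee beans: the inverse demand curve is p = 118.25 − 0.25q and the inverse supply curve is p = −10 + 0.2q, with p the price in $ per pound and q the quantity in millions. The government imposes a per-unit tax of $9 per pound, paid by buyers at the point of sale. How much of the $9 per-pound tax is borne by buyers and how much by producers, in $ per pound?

Inverting to q(p) form: qd = 473 − 4p; qs = 5p + 50.
Before the tax: set 473 − 4p = 5p + 50 → p* = $47, q* = 285.
With the tax collected from buyers, demand (in seller-price terms) shifts: qd = 473 − 4(p + 9).
Solving gives q = 265 with buyers paying $52 and producers receiving $43 (the $9 wedge).
Burden on buyers: $5; on producers: $4. (They sum to $9.)

Buyers bear $5 per pound; producers bear $4 per pound.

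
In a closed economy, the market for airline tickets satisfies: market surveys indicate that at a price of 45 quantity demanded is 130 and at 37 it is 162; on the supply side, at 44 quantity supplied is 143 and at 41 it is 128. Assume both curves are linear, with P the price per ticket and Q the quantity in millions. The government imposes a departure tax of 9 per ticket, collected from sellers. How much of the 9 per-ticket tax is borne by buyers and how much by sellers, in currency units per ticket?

Demand slope: (162 − 130)/(37 − 45) = -4, so Qd = 310 − 4P.
Supply slope: (128 − 143)/(41 − 44) = 5, so Qs = 5P − 77.
Without the tax, 310 − 4P = 5P − 77 gives 9P = 387, so P* = 43 and Q* = 138.
With the tax collected from sellers, supply shifts: Qs = 5(P − 9) − 77.
New equilibrium: buyers pay 48, sellers receive 39, Q = 118. (Wedge: Pb − Ps = 9.)
Burden on buyers: 5; on sellers: 4. (They sum to 9.)
The less price-elastic side of the market bears the larger share of a per-unit tax.

Buyers bear 5 per ticket; sellers bear 4 per ticket.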